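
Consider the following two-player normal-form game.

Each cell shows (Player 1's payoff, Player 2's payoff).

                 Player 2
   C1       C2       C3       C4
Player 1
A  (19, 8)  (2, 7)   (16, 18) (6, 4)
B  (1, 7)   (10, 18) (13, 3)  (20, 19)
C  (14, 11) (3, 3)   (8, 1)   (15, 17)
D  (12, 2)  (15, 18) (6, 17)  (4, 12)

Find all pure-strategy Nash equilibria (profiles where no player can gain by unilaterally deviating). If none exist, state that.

Player 1 against C1: payoffs 19, 1, 14, 12 → best response A.
Player 1 against C2: payoffs 2, 10, 3, 15 → best response D.
Player 1 against C3: payoffs 16, 13, 8, 6 → best response A.
Player 1 against C4: payoffs 6, 20, 15, 4 → best response B.
Player 2 against A: payoffs 8, 7, 18, 4 → best response C3.
Player 2 against B: payoffs 7, 18, 3, 19 → best response C4.
Player 2 against C: payoffs 11, 3, 1, 17 → best response C4.
Player 2 against D: payoffs 2, 18, 17, 12 → best response C2.
Mutual best responses: (A, C3); (B, C4); (D, C2).

Pure-strategy Nash equilibria: (A, C3), (B, C4), (D, C2)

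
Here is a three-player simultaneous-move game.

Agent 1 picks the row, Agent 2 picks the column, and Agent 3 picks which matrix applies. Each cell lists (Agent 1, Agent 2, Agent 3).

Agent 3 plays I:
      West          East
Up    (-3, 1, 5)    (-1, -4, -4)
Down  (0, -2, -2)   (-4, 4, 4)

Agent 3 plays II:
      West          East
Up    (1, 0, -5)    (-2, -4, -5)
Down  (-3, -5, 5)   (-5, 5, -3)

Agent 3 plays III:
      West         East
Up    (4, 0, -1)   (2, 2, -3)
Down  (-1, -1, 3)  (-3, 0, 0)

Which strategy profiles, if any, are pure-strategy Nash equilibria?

For each strategy profile, look for a profitable unilateral deviation.
(Up, West, I): Agent 1 can switch to Down (-3 → 0). Not NE.
(Up, West, II): Agent 3 can switch to I (-5 → 5). Not NE.
(Up, West, III): Agent 2 can switch to East (0 → 2). Not NE.
(Up, East, I): Agent 2 can switch to West (-4 → 1). Not NE.
(Up, East, II): Agent 2 can switch to West (-4 → 0). Not NE.
(Up, East, III): Agent 1 gets 2, best alternative -3; Agent 2 gets 2, best alternative 0; Agent 3 gets -3, best alternative -4. No profitable deviation — NE.
(Down, West, I): Agent 2 can switch to East (-2 → 4). Not NE.
(Down, West, II): Agent 1 can switch to Up (-3 → 1). Not NE.
(Down, West, III): Agent 1 can switch to Up (-1 → 4). Not NE.
(Down, East, I): Agent 1 can switch to Up (-4 → -1). Not NE.
(Down, East, II): Agent 1 can switch to Up (-5 → -2). Not NE.
(The remaining 1 profile has a profitable deviation by the same check.)

(Up, East, III)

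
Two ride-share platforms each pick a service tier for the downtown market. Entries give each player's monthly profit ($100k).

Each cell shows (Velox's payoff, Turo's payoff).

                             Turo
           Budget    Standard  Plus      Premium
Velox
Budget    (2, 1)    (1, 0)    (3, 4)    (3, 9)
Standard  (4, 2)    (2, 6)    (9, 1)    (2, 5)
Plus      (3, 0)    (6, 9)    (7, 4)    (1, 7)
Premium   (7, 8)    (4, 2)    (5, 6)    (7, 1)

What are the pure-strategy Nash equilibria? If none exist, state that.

Check each profile: it is a Nash equilibrium iff no player can strictly gain by switching unilaterally.
(Budget, Budget): Velox can switch to Standard (2 → 4). Not NE.
(Budget, Standard): Velox can switch to Standard (1 → 2). Not NE.
(Budget, Plus): Velox can switch to Standard (3 → 9). Not NE.
(Budget, Premium): Velox can switch to Premium (3 → 7). Not NE.
(Standard, Budget): Velox can switch to Premium (4 → 7). Not NE.
(Standard, Standard): Velox can switch to Plus (2 → 6). Not NE.
(Standard, Plus): Turo can switch to Budget (1 → 2). Not NE.
(Standard, Premium): Velox can switch to Budget (2 → 3). Not NE.
(Plus, Budget): Velox can switch to Standard (3 → 4). Not NE.
(Plus, Standard): Velox gets 6, best alternative 4; Turo gets 9, best alternative 7. No profitable deviation — NE.
(Plus, Plus): Velox can switch to Standard (7 → 9). Not NE.
(Plus, Premium): Velox can switch to Budget (1 → 3). Not NE.
(Premium, Budget): Velox gets 7, best alternative 4; Turo gets 8, best alternative 6. No profitable deviation — NE.
(Premium, Standard): Velox can switch to Plus (4 → 6). Not NE.
(The remaining 2 profiles each have a profitable deviation by the same check.)

Pure-strategy Nash equilibria: (Plus, Standard) and (Premium, Budget)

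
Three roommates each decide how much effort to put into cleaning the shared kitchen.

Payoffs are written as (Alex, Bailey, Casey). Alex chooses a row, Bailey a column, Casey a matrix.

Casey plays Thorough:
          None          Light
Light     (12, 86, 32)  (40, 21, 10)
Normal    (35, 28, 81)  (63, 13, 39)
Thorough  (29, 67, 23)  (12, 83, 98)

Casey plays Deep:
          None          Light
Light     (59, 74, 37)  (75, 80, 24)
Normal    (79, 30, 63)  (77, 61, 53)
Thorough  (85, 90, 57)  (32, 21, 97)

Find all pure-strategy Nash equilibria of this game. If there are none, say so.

Check each profile: it is a Nash equilibrium iff no player can strictly gain by switching unilaterally.
(Light, None, Thorough): Alex can switch to Normal (12 → 35). Not NE.
(Light, None, Deep): Alex can switch to Normal (59 → 79). Not NE.
(Light, Light, Thorough): Alex can switch to Normal (40 → 63). Not NE.
(Light, Light, Deep): Alex can switch to Normal (75 → 77). Not NE.
(Normal, None, Thorough): Alex gets 35, best alternative 29; Bailey gets 28, best alternative 13; Casey gets 81, best alternative 63. No profitable deviation — NE.
(Normal, None, Deep): Alex can switch to Thorough (79 → 85). Not NE.
(Normal, Light, Thorough): Bailey can switch to None (13 → 28). Not NE.
(Normal, Light, Deep): Alex gets 77, best alternative 75; Bailey gets 61, best alternative 30; Casey gets 53, best alternative 39. No profitable deviation — NE.
(Thorough, None, Deep): Alex gets 85, best alternative 79; Bailey gets 90, best alternative 21; Casey gets 57, best alternative 23. No profitable deviation — NE.
(The remaining 3 profiles each have a profitable deviation by the same check.)

Pure-strategy Nash equilibria: (Normal, None, Thorough) and (Normal, Light, Deep) and (Thorough, None, Deep)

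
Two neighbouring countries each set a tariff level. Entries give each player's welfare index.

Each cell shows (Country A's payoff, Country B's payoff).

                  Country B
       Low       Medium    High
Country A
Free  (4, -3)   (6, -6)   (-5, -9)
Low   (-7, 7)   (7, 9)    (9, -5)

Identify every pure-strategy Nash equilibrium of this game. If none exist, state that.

Pure-strategy Nash equilibria: (Free, Low); (Low, Medium)

Mark each player's best response to every combination of opponents' strategies; a profile where every player is best-responding is a pure Nash equilibrium.
Country A against Low: payoffs 4, -7 → best response Free.
Country A against Medium: payoffs 6, 7 → best response Low.
Country A against High: payoffs -5, 9 → best response Low.
Country B against Free: payoffs -3, -6, -9 → best response Low.
Country B against Low: payoffs 7, 9, -5 → best response Medium.
Mutual best responses: (Free, Low); (Low, Medium).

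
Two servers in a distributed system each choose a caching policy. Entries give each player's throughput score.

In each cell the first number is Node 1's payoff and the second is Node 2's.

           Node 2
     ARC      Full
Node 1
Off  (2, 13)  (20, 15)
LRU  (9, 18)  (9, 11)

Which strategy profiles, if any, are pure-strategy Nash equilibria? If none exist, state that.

For each strategy profile, look for a profitable unilateral deviation.
(Off, ARC): Node 1 can switch to LRU (2 → 9). Not NE.
(Off, Full): Node 1 gets 20, best alternative 9; Node 2 gets 15, best alternative 13. No profitable deviation — NE.
(LRU, ARC): Node 1 gets 9, best alternative 2; Node 2 gets 18, best alternative 11. No profitable deviation — NE.
(LRU, Full): Node 1 can switch to Off (9 → 20). Not NE.

Pure-strategy Nash equilibria: (Off, Full), (LRU, ARC)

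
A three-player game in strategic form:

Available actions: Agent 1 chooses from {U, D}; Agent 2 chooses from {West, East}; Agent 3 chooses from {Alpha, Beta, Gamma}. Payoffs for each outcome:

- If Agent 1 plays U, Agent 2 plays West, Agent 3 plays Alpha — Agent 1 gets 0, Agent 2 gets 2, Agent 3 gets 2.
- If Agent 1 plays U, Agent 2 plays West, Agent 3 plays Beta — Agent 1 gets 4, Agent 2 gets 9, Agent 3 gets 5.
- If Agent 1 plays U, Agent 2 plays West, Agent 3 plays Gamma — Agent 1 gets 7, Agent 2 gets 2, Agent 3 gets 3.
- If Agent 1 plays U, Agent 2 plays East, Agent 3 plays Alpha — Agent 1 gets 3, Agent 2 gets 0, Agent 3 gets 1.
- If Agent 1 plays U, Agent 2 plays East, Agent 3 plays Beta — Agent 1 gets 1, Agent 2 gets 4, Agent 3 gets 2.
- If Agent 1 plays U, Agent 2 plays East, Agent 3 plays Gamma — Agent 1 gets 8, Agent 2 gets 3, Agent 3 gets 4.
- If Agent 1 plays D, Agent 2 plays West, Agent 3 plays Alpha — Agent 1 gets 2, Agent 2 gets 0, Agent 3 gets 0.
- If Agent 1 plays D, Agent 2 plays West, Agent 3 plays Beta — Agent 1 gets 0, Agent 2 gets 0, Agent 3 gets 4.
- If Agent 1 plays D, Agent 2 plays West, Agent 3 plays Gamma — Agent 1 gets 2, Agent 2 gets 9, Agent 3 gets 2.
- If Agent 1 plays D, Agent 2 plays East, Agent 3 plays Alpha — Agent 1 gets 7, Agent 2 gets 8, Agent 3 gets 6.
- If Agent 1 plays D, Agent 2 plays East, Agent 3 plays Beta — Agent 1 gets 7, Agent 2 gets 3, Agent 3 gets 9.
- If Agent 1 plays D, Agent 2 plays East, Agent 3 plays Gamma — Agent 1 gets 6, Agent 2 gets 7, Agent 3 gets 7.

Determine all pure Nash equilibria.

Pure-strategy Nash equilibria: (U, West, Beta) and (U, East, Gamma) and (D, East, Beta)

(U, West, Alpha): Agent 1 can switch to D (0 → 2). Not NE.
(U, West, Beta): Agent 1 gets 4, best alternative 0; Agent 2 gets 9, best alternative 4; Agent 3 gets 5, best alternative 3. No profitable deviation — NE.
(U, West, Gamma): Agent 2 can switch to East (2 → 3). Not NE.
(U, East, Alpha): Agent 1 can switch to D (3 → 7). Not NE.
(U, East, Beta): Agent 1 can switch to D (1 → 7). Not NE.
(U, East, Gamma): Agent 1 gets 8, best alternative 6; Agent 2 gets 3, best alternative 2; Agent 3 gets 4, best alternative 2. No profitable deviation — NE.
(D, West, Alpha): Agent 2 can switch to East (0 → 8). Not NE.
(D, West, Beta): Agent 1 can switch to U (0 → 4). Not NE.
(D, West, Gamma): Agent 1 can switch to U (2 → 7). Not NE.
(D, East, Alpha): Agent 3 can switch to Beta (6 → 9). Not NE.
(D, East, Beta): Agent 1 gets 7, best alternative 1; Agent 2 gets 3, best alternative 0; Agent 3 gets 9, best alternative 7. No profitable deviation — NE.
(D, East, Gamma): Agent 1 can switch to U (6 → 8). Not NE.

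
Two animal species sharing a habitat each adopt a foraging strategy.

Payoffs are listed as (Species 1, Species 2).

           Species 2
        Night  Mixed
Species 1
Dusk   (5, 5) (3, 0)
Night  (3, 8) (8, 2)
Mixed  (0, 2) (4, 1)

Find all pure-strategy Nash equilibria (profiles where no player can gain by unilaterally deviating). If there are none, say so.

Species 1 against Night: payoffs 5, 3, 0 → best response Dusk.
Species 1 against Mixed: payoffs 3, 8, 4 → best response Night.
Species 2 against Dusk: payoffs 5, 0 → best response Night.
Species 2 against Night: payoffs 8, 2 → best response Night.
Species 2 against Mixed: payoffs 2, 1 → best response Night.
Mutual best responses: (Dusk, Night).

(Dusk, Night)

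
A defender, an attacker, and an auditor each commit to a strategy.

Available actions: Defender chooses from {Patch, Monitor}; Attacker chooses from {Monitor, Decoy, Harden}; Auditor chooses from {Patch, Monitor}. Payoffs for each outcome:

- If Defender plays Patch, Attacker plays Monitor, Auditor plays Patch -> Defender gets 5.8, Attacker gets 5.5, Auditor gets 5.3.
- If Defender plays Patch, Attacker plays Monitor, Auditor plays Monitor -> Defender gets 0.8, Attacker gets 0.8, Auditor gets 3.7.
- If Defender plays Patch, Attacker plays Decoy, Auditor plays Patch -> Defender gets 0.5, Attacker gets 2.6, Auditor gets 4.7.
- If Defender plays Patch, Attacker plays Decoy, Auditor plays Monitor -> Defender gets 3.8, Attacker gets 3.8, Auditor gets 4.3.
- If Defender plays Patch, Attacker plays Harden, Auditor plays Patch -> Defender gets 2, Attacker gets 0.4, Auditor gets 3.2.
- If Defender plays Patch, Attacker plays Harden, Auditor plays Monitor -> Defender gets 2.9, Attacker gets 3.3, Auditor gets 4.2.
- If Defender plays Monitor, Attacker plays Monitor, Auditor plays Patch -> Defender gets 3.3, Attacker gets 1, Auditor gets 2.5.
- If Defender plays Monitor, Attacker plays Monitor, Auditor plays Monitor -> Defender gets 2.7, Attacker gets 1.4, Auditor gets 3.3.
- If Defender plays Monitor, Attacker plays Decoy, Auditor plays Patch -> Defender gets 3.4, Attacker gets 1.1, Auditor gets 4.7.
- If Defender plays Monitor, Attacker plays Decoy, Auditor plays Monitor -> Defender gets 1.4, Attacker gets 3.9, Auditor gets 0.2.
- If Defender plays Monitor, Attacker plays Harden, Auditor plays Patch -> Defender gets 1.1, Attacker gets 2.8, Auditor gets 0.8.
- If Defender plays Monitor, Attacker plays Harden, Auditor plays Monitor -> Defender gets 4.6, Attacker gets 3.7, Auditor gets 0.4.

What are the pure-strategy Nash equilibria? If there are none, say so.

(Patch, Monitor, Patch): Defender gets 5.8, best alternative 3.3; Attacker gets 5.5, best alternative 2.6; Auditor gets 5.3, best alternative 3.7. No profitable deviation — NE.
(Patch, Monitor, Monitor): Defender can switch to Monitor (0.8 → 2.7). Not NE.
(Patch, Decoy, Patch): Defender can switch to Monitor (0.5 → 3.4). Not NE.
(Patch, Decoy, Monitor): Auditor can switch to Patch (4.3 → 4.7). Not NE.
(Patch, Harden, Patch): Attacker can switch to Monitor (0.4 → 5.5). Not NE.
(Patch, Harden, Monitor): Defender can switch to Monitor (2.9 → 4.6). Not NE.
(Monitor, Monitor, Patch): Defender can switch to Patch (3.3 → 5.8). Not NE.
(Monitor, Monitor, Monitor): Attacker can switch to Decoy (1.4 → 3.9). Not NE.
(Monitor, Decoy, Patch): Attacker can switch to Harden (1.1 → 2.8). Not NE.
(The remaining 3 profiles each have a profitable deviation by the same check.)

The unique pure-strategy Nash equilibrium is (Patch, Monitor, Patch).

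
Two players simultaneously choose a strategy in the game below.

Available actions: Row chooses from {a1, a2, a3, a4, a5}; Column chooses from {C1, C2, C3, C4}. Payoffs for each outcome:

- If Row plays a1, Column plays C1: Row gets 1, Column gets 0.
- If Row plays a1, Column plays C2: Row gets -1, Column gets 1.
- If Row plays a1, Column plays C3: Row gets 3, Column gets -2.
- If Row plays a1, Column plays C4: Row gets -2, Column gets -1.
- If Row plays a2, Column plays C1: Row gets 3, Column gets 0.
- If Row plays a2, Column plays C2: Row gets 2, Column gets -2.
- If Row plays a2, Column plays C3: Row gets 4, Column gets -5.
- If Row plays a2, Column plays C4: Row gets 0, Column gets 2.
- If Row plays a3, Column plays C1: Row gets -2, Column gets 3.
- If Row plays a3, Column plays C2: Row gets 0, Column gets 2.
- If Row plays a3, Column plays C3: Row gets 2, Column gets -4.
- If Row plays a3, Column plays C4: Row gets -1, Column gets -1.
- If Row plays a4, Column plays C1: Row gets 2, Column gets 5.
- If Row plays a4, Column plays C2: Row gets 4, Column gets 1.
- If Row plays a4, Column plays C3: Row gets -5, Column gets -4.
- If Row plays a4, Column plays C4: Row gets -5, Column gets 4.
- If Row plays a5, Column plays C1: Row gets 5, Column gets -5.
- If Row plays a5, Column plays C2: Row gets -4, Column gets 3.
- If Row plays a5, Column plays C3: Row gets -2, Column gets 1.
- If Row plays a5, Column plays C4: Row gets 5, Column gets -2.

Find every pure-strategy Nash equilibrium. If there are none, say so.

(a1, C1): Row can switch to a2 (1 → 3). Not NE.
(a1, C2): Row can switch to a2 (-1 → 2). Not NE.
(a1, C3): Row can switch to a2 (3 → 4). Not NE.
(a1, C4): Row can switch to a2 (-2 → 0). Not NE.
(a2, C1): Row can switch to a5 (3 → 5). Not NE.
(a2, C2): Row can switch to a4 (2 → 4). Not NE.
(a2, C3): Column can switch to C1 (-5 → 0). Not NE.
(a2, C4): Row can switch to a5 (0 → 5). Not NE.
(The remaining 12 profiles each have a profitable deviation by the same check.)

There is no pure-strategy Nash equilibrium.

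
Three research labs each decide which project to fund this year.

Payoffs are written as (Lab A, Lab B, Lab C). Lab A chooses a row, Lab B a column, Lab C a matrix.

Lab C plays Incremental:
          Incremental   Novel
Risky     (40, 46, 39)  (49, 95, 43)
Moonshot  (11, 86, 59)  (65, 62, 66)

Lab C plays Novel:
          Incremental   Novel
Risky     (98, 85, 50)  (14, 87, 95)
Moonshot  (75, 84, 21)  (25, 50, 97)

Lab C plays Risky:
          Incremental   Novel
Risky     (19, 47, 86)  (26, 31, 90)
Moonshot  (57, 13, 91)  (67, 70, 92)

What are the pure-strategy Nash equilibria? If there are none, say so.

Lab A against (Incremental, Incremental): payoffs 40, 11 → best response Risky.
Lab A against (Incremental, Novel): payoffs 98, 75 → best response Risky.
Lab A against (Incremental, Risky): payoffs 19, 57 → best response Moonshot.
Lab A against (Novel, Incremental): payoffs 49, 65 → best response Moonshot.
Lab A against (Novel, Novel): payoffs 14, 25 → best response Moonshot.
Lab A against (Novel, Risky): payoffs 26, 67 → best response Moonshot.
Lab B against (Risky, Incremental): payoffs 46, 95 → best response Novel.
Lab B against (Risky, Novel): payoffs 85, 87 → best response Novel.
Lab B against (Risky, Risky): payoffs 47, 31 → best response Incremental.
Lab B against (Moonshot, Incremental): payoffs 86, 62 → best response Incremental.
Lab B against (Moonshot, Novel): payoffs 84, 50 → best response Incremental.
Lab B against (Moonshot, Risky): payoffs 13, 70 → best response Novel.
Lab C against (Risky, Incremental): payoffs 39, 50, 86 → best response Risky.
Lab C against (Risky, Novel): payoffs 43, 95, 90 → best response Novel.
Lab C against (Moonshot, Incremental): payoffs 59, 21, 91 → best response Risky.
Lab C against (Moonshot, Novel): payoffs 66, 97, 92 → best response Novel.
No profile is a mutual best response for all players.

No pure-strategy Nash equilibrium.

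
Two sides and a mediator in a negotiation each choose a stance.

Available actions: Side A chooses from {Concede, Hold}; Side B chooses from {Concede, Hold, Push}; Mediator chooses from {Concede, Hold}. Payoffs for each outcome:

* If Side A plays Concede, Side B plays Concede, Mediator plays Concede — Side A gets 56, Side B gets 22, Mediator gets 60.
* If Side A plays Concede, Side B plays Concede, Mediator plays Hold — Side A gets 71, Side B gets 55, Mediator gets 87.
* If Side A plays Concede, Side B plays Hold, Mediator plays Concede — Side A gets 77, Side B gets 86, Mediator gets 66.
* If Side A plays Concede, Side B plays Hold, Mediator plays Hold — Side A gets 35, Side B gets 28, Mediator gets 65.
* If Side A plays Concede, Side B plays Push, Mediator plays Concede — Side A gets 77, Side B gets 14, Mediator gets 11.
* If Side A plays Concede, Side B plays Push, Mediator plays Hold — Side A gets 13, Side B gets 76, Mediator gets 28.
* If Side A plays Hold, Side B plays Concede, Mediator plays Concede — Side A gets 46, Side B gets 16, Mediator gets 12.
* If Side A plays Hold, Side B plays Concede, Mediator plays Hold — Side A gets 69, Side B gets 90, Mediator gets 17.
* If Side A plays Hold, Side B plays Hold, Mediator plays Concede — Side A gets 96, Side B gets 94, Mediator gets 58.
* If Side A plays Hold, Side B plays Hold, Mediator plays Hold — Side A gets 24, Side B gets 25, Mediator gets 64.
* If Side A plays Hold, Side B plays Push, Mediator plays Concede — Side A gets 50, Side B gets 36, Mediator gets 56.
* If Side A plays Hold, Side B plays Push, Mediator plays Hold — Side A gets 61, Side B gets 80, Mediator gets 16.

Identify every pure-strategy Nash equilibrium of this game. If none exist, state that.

This game has no pure Nash equilibrium.

Side A against (Concede, Concede): payoffs 56, 46 → best response Concede.
Side A against (Concede, Hold): payoffs 71, 69 → best response Concede.
Side A against (Hold, Concede): payoffs 77, 96 → best response Hold.
Side A against (Hold, Hold): payoffs 35, 24 → best response Concede.
Side A against (Push, Concede): payoffs 77, 50 → best response Concede.
Side A against (Push, Hold): payoffs 13, 61 → best response Hold.
Side B against (Concede, Concede): payoffs 22, 86, 14 → best response Hold.
Side B against (Concede, Hold): payoffs 55, 28, 76 → best response Push.
Side B against (Hold, Concede): payoffs 16, 94, 36 → best response Hold.
Side B against (Hold, Hold): payoffs 90, 25, 80 → best response Concede.
Mediator against (Concede, Concede): payoffs 60, 87 → best response Hold.
Mediator against (Concede, Hold): payoffs 66, 65 → best response Concede.
Mediator against (Concede, Push): payoffs 11, 28 → best response Hold.
Mediator against (Hold, Concede): payoffs 12, 17 → best response Hold.
Mediator against (Hold, Hold): payoffs 58, 64 → best response Hold.
Mediator against (Hold, Push): payoffs 56, 16 → best response Concede.
No profile is a mutual best response for all players.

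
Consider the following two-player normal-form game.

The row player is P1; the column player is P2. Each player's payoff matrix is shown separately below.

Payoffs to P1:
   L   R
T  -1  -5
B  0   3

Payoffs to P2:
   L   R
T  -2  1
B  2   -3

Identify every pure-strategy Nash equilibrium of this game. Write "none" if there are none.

(T, L): P1 can switch to B (-1 → 0). Not NE.
(T, R): P1 can switch to B (-5 → 3). Not NE.
(B, L): P1 gets 0, best alternative -1; P2 gets 2, best alternative -3. No profitable deviation — NE.
(B, R): P2 can switch to L (-3 → 2). Not NE.

(B, L)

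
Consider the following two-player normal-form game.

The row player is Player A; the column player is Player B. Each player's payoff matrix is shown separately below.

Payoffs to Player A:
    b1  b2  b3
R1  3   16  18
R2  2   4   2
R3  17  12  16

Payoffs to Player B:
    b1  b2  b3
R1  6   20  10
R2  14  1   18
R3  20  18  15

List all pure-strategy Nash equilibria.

(R1, b2); (R3, b1)

Player A against b1: payoffs 3, 2, 17 → best response R3.
Player A against b2: payoffs 16, 4, 12 → best response R1.
Player A against b3: payoffs 18, 2, 16 → best response R1.
Player B against R1: payoffs 6, 20, 10 → best response b2.
Player B against R2: payoffs 14, 1, 18 → best response b3.
Player B against R3: payoffs 20, 18, 15 → best response b1.
Mutual best responses: (R1, b2); (R3, b1).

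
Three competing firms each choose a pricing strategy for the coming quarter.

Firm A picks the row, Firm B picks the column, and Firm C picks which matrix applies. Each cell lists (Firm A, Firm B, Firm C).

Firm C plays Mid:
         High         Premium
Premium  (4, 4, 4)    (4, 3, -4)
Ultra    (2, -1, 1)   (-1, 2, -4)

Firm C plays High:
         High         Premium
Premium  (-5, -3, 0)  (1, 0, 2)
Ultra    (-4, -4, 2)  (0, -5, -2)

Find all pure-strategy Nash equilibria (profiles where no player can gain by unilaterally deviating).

Mark each player's best response to every combination of opponents' strategies; a profile where every player is best-responding is a pure Nash equilibrium.
Firm A against (High, Mid): payoffs 4, 2 → best response Premium.
Firm A against (High, High): payoffs -5, -4 → best response Ultra.
Firm A against (Premium, Mid): payoffs 4, -1 → best response Premium.
Firm A against (Premium, High): payoffs 1, 0 → best response Premium.
Firm B against (Premium, Mid): payoffs 4, 3 → best response High.
Firm B against (Premium, High): payoffs -3, 0 → best response Premium.
Firm B against (Ultra, Mid): payoffs -1, 2 → best response Premium.
Firm B against (Ultra, High): payoffs -4, -5 → best response High.
Firm C against (Premium, High): payoffs 4, 0 → best response Mid.
Firm C against (Premium, Premium): payoffs -4, 2 → best response High.
Firm C against (Ultra, High): payoffs 1, 2 → best response High.
Firm C against (Ultra, Premium): payoffs -4, -2 → best response High.
Mutual best responses: (Premium, High, Mid); (Premium, Premium, High); (Ultra, High, High).

The pure Nash equilibria are (Premium, High, Mid); (Premium, Premium, High); (Ultra, High, High).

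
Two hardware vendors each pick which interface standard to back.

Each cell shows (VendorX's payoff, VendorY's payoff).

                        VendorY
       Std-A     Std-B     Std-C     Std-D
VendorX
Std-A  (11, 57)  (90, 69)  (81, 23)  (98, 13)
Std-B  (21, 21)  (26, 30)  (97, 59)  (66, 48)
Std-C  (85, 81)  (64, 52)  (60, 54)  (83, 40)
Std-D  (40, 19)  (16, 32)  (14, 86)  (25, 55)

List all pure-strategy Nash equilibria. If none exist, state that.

The pure Nash equilibria are (Std-A, Std-B); (Std-B, Std-C); (Std-C, Std-A).

(Std-A, Std-A): VendorX can switch to Std-B (11 → 21). Not NE.
(Std-A, Std-B): VendorX gets 90, best alternative 64; VendorY gets 69, best alternative 57. No profitable deviation — NE.
(Std-A, Std-C): VendorX can switch to Std-B (81 → 97). Not NE.
(Std-A, Std-D): VendorY can switch to Std-A (13 → 57). Not NE.
(Std-B, Std-A): VendorX can switch to Std-C (21 → 85). Not NE.
(Std-B, Std-B): VendorX can switch to Std-A (26 → 90). Not NE.
(Std-B, Std-C): VendorX gets 97, best alternative 81; VendorY gets 59, best alternative 48. No profitable deviation — NE.
(Std-B, Std-D): VendorX can switch to Std-A (66 → 98). Not NE.
(Std-C, Std-A): VendorX gets 85, best alternative 40; VendorY gets 81, best alternative 54. No profitable deviation — NE.
(Std-C, Std-B): VendorX can switch to Std-A (64 → 90). Not NE.
(Std-C, Std-C): VendorX can switch to Std-A (60 → 81). Not NE.
(Std-C, Std-D): VendorX can switch to Std-A (83 → 98). Not NE.
(Std-D, Std-A): VendorX can switch to Std-C (40 → 85). Not NE.
(The remaining 3 profiles each have a profitable deviation by the same check.)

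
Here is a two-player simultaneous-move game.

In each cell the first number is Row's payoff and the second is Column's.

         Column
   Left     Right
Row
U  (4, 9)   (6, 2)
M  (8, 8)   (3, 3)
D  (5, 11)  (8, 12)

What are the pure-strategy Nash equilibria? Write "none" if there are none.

Pure-strategy Nash equilibria: (M, Left); (D, Right)

For each player, find the best response to each opponent profile; mutual best responses are the pure NE.
Row against Left: payoffs 4, 8, 5 → best response M.
Row against Right: payoffs 6, 3, 8 → best response D.
Column against U: payoffs 9, 2 → best response Left.
Column against M: payoffs 8, 3 → best response Left.
Column against D: payoffs 11, 12 → best response Right.
Mutual best responses: (M, Left); (D, Right).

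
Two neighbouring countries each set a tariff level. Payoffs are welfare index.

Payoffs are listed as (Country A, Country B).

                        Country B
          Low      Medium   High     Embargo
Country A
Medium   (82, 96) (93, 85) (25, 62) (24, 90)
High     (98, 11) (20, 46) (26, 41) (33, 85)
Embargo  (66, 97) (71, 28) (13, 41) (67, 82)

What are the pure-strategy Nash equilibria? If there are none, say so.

(Medium, Low): Country A can switch to High (82 → 98). Not NE.
(Medium, Medium): Country B can switch to Low (85 → 96). Not NE.
(Medium, High): Country A can switch to High (25 → 26). Not NE.
(Medium, Embargo): Country A can switch to High (24 → 33). Not NE.
(High, Low): Country B can switch to Medium (11 → 46). Not NE.
(High, Medium): Country A can switch to Medium (20 → 93). Not NE.
(High, High): Country B can switch to Medium (41 → 46). Not NE.
(High, Embargo): Country A can switch to Embargo (33 → 67). Not NE.
(Embargo, Low): Country A can switch to Medium (66 → 82). Not NE.
(Embargo, Medium): Country A can switch to Medium (71 → 93). Not NE.
(The remaining 2 profiles each have a profitable deviation by the same check.)

This game has no pure Nash equilibrium.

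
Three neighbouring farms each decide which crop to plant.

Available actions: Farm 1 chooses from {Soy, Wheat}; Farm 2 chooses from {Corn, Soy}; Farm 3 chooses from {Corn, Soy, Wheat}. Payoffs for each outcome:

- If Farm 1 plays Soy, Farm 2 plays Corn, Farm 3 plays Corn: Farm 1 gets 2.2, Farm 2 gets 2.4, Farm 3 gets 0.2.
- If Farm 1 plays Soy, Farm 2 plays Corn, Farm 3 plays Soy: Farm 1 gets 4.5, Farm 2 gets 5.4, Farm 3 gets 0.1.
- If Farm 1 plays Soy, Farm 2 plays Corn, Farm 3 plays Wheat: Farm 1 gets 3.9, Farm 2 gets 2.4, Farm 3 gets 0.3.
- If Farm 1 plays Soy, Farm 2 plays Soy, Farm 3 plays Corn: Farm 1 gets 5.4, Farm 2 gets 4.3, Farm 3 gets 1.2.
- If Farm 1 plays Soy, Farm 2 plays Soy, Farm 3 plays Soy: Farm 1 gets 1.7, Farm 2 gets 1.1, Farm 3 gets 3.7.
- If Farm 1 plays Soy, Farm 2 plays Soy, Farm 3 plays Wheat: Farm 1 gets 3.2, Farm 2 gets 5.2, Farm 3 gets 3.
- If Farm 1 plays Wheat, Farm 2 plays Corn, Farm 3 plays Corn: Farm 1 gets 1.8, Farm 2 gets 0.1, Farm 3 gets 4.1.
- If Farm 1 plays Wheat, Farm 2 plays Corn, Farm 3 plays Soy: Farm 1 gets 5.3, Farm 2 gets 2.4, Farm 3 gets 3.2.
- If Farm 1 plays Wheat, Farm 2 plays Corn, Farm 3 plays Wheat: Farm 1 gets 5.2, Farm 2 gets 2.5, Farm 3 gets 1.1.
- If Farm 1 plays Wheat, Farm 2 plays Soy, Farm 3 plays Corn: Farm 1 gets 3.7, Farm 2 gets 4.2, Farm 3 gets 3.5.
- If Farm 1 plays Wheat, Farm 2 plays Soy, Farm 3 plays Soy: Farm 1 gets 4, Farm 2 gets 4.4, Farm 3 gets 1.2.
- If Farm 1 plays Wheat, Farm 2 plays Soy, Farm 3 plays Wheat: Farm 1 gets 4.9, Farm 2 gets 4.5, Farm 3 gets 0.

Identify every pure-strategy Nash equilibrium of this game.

Farm 1 against (Corn, Corn): payoffs 2.2, 1.8 → best response Soy.
Farm 1 against (Corn, Soy): payoffs 4.5, 5.3 → best response Wheat.
Farm 1 against (Corn, Wheat): payoffs 3.9, 5.2 → best response Wheat.
Farm 1 against (Soy, Corn): payoffs 5.4, 3.7 → best response Soy.
Farm 1 against (Soy, Soy): payoffs 1.7, 4 → best response Wheat.
Farm 1 against (Soy, Wheat): payoffs 3.2, 4.9 → best response Wheat.
Farm 2 against (Soy, Corn): payoffs 2.4, 4.3 → best response Soy.
Farm 2 against (Soy, Soy): payoffs 5.4, 1.1 → best response Corn.
Farm 2 against (Soy, Wheat): payoffs 2.4, 5.2 → best response Soy.
Farm 2 against (Wheat, Corn): payoffs 0.1, 4.2 → best response Soy.
Farm 2 against (Wheat, Soy): payoffs 2.4, 4.4 → best response Soy.
Farm 2 against (Wheat, Wheat): payoffs 2.5, 4.5 → best response Soy.
Farm 3 against (Soy, Corn): payoffs 0.2, 0.1, 0.3 → best response Wheat.
Farm 3 against (Soy, Soy): payoffs 1.2, 3.7, 3 → best response Soy.
Farm 3 against (Wheat, Corn): payoffs 4.1, 3.2, 1.1 → best response Corn.
Farm 3 against (Wheat, Soy): payoffs 3.5, 1.2, 0 → best response Corn.
No profile is a mutual best response for all players.

There is no pure-strategy Nash equilibrium.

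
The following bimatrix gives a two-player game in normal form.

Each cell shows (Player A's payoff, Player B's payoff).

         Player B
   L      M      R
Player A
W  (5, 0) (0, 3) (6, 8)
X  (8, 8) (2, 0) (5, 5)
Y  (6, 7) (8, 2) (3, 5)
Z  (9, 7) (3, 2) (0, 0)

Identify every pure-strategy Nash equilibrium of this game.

Player A against L: payoffs 5, 8, 6, 9 → best response Z.
Player A against M: payoffs 0, 2, 8, 3 → best response Y.
Player A against R: payoffs 6, 5, 3, 0 → best response W.
Player B against W: payoffs 0, 3, 8 → best response R.
Player B against X: payoffs 8, 0, 5 → best response L.
Player B against Y: payoffs 7, 2, 5 → best response L.
Player B against Z: payoffs 7, 2, 0 → best response L.
Mutual best responses: (W, R); (Z, L).

The pure Nash equilibria are (W, R); (Z, L).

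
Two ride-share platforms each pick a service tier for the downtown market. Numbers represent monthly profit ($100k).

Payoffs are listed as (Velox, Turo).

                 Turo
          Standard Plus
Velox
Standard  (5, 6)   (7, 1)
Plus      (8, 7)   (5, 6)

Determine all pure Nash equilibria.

Velox against Standard: payoffs 5, 8 → best response Plus.
Velox against Plus: payoffs 7, 5 → best response Standard.
Turo against Standard: payoffs 6, 1 → best response Standard.
Turo against Plus: payoffs 7, 6 → best response Standard.
Mutual best responses: (Plus, Standard).

(Plus, Standard)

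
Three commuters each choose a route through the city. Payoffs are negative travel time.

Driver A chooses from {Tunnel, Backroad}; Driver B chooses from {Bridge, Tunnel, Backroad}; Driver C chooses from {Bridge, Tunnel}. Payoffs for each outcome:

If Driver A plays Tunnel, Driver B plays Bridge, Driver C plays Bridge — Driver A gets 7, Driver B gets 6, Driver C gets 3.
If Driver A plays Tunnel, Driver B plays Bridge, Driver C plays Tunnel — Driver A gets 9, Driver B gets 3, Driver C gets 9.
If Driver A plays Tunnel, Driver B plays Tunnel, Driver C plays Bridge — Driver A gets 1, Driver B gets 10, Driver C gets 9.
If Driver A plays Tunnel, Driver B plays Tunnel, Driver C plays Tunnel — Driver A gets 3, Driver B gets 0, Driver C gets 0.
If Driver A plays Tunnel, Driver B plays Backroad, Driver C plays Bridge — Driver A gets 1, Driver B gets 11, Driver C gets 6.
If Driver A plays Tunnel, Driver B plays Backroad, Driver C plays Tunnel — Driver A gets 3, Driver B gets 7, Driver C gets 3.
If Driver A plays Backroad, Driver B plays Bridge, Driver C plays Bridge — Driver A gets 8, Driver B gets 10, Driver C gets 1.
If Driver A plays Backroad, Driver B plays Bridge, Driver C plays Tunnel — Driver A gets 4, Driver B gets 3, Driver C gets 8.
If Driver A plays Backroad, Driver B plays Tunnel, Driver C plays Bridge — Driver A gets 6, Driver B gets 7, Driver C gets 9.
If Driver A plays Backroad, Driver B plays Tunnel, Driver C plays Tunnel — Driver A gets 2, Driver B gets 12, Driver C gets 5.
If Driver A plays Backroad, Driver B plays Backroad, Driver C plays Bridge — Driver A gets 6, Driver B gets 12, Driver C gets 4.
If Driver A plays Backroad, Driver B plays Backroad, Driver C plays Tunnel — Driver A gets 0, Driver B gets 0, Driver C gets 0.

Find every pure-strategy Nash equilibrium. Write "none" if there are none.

Driver A against (Bridge, Bridge): payoffs 7, 8 → best response Backroad.
Driver A against (Bridge, Tunnel): payoffs 9, 4 → best response Tunnel.
Driver A against (Tunnel, Bridge): payoffs 1, 6 → best response Backroad.
Driver A against (Tunnel, Tunnel): payoffs 3, 2 → best response Tunnel.
Driver A against (Backroad, Bridge): payoffs 1, 6 → best response Backroad.
Driver A against (Backroad, Tunnel): payoffs 3, 0 → best response Tunnel.
Driver B against (Tunnel, Bridge): payoffs 6, 10, 11 → best response Backroad.
Driver B against (Tunnel, Tunnel): payoffs 3, 0, 7 → best response Backroad.
Driver B against (Backroad, Bridge): payoffs 10, 7, 12 → best response Backroad.
Driver B against (Backroad, Tunnel): payoffs 3, 12, 0 → best response Tunnel.
Driver C against (Tunnel, Bridge): payoffs 3, 9 → best response Tunnel.
Driver C against (Tunnel, Tunnel): payoffs 9, 0 → best response Bridge.
Driver C against (Tunnel, Backroad): payoffs 6, 3 → best response Bridge.
Driver C against (Backroad, Bridge): payoffs 1, 8 → best response Tunnel.
Driver C against (Backroad, Tunnel): payoffs 9, 5 → best response Bridge.
Driver C against (Backroad, Backroad): payoffs 4, 0 → best response Bridge.
Mutual best responses: (Backroad, Backroad, Bridge).

(Backroad, Backroad, Bridge)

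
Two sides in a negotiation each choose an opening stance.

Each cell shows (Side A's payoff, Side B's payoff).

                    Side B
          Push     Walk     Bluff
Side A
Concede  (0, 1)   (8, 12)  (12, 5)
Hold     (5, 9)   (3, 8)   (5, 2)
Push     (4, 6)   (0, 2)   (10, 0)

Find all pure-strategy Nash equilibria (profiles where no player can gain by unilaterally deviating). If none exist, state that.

(Concede, Push): Side A can switch to Hold (0 → 5). Not NE.
(Concede, Walk): Side A gets 8, best alternative 3; Side B gets 12, best alternative 5. No profitable deviation — NE.
(Concede, Bluff): Side B can switch to Walk (5 → 12). Not NE.
(Hold, Push): Side A gets 5, best alternative 4; Side B gets 9, best alternative 8. No profitable deviation — NE.
(Hold, Walk): Side A can switch to Concede (3 → 8). Not NE.
(Hold, Bluff): Side A can switch to Concede (5 → 12). Not NE.
(Push, Push): Side A can switch to Hold (4 → 5). Not NE.
(Push, Walk): Side A can switch to Concede (0 → 8). Not NE.
(Push, Bluff): Side A can switch to Concede (10 → 12). Not NE.

Pure-strategy Nash equilibria: (Concede, Walk); (Hold, Push)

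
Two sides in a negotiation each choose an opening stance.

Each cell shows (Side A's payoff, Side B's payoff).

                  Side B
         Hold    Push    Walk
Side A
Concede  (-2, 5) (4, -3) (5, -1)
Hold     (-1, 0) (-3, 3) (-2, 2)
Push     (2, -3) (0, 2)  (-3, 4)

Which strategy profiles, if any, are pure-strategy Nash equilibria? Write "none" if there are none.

Side A against Hold: payoffs -2, -1, 2 → best response Push.
Side A against Push: payoffs 4, -3, 0 → best response Concede.
Side A against Walk: payoffs 5, -2, -3 → best response Concede.
Side B against Concede: payoffs 5, -3, -1 → best response Hold.
Side B against Hold: payoffs 0, 3, 2 → best response Push.
Side B against Push: payoffs -3, 2, 4 → best response Walk.
No profile is a mutual best response for all players.

none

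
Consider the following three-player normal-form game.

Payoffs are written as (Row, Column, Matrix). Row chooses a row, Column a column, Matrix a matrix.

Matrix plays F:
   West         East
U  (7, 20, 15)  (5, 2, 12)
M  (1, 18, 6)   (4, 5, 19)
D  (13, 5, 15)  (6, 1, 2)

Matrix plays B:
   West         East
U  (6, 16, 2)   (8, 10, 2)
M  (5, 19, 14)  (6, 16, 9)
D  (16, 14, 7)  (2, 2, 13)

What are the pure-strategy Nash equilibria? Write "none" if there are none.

(D, West, F)

Row against (West, F): payoffs 7, 1, 13 → best response D.
Row against (West, B): payoffs 6, 5, 16 → best response D.
Row against (East, F): payoffs 5, 4, 6 → best response D.
Row against (East, B): payoffs 8, 6, 2 → best response U.
Column against (U, F): payoffs 20, 2 → best response West.
Column against (U, B): payoffs 16, 10 → best response West.
Column against (M, F): payoffs 18, 5 → best response West.
Column against (M, B): payoffs 19, 16 → best response West.
Column against (D, F): payoffs 5, 1 → best response West.
Column against (D, B): payoffs 14, 2 → best response West.
Matrix against (U, West): payoffs 15, 2 → best response F.
Matrix against (U, East): payoffs 12, 2 → best response F.
Matrix against (M, West): payoffs 6, 14 → best response B.
Matrix against (M, East): payoffs 19, 9 → best response F.
Matrix against (D, West): payoffs 15, 7 → best response F.
Matrix against (D, East): payoffs 2, 13 → best response B.
Mutual best responses: (D, West, F).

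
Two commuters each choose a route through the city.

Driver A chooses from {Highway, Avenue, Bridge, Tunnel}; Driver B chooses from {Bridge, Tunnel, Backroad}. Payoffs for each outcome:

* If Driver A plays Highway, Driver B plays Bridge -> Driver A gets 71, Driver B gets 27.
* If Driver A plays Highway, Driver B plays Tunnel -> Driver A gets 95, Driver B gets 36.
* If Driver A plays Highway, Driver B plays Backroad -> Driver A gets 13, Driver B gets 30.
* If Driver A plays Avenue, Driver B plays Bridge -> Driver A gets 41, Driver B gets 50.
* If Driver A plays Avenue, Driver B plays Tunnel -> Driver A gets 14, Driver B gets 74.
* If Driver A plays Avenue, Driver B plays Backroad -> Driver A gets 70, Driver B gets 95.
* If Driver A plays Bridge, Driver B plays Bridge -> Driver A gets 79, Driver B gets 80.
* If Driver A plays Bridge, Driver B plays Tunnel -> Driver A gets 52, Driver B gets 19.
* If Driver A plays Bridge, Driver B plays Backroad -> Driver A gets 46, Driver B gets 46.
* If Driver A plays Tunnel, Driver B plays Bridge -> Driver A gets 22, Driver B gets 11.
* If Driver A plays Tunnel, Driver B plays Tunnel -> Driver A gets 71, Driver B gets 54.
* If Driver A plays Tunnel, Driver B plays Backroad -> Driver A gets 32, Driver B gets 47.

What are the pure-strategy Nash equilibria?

Pure-strategy Nash equilibria: (Highway, Tunnel) and (Avenue, Backroad) and (Bridge, Bridge)

Check each profile: it is a Nash equilibrium iff no player can strictly gain by switching unilaterally.
(Highway, Bridge): Driver A can switch to Bridge (71 → 79). Not NE.
(Highway, Tunnel): Driver A gets 95, best alternative 71; Driver B gets 36, best alternative 30. No profitable deviation — NE.
(Highway, Backroad): Driver A can switch to Avenue (13 → 70). Not NE.
(Avenue, Bridge): Driver A can switch to Highway (41 → 71). Not NE.
(Avenue, Tunnel): Driver A can switch to Highway (14 → 95). Not NE.
(Avenue, Backroad): Driver A gets 70, best alternative 46; Driver B gets 95, best alternative 74. No profitable deviation — NE.
(Bridge, Bridge): Driver A gets 79, best alternative 71; Driver B gets 80, best alternative 46. No profitable deviation — NE.
(Bridge, Tunnel): Driver A can switch to Highway (52 → 95). Not NE.
(Bridge, Backroad): Driver A can switch to Avenue (46 → 70). Not NE.
(Tunnel, Bridge): Driver A can switch to Highway (22 → 71). Not NE.
(Tunnel, Tunnel): Driver A can switch to Highway (71 → 95). Not NE.
(Tunnel, Backroad): Driver A can switch to Avenue (32 → 70). Not NE.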